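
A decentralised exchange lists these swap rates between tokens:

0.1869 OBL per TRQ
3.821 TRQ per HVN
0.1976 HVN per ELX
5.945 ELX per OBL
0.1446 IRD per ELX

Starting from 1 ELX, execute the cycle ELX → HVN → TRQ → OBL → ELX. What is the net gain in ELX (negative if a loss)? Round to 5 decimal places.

1 ELX × 0.1976 = 0.1976 HVN
0.1976 HVN × 3.821 = 0.7550296 TRQ
0.7550296 TRQ × 0.1869 = 0.14111503224 OBL
0.14111503224 OBL × 5.945 = 0.8389288666668 ELX
Net change: 0.8389288666668 − 1 = -0.1610711333332 ELX

-0.16107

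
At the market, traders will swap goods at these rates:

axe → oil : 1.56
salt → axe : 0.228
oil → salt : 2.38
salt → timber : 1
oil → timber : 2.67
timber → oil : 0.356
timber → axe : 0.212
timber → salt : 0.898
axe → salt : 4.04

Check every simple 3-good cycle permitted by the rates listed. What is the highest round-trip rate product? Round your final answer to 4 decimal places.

timber→axe→oil→timber: 0.212 × 1.56 × 2.67 = 0.88302
timber→axe→salt→timber: 0.212 × 4.04 × 1 = 0.85648
timber→oil→salt→timber: 0.356 × 2.38 × 1 = 0.84728
axe→oil→salt→axe: 1.56 × 2.38 × 0.228 = 0.84652
Maximum is timber→axe→oil→timber at 0.8830; no arbitrage — every cycle loses value.

0.8830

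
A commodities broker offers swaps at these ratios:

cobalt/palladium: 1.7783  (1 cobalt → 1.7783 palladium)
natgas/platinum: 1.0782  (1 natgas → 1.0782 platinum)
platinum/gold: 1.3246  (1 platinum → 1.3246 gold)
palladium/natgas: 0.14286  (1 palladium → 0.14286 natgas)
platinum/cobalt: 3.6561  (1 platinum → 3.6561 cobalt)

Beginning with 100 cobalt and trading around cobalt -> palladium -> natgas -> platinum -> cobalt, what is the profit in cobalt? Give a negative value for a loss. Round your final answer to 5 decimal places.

100 cobalt × 1.7783 = 177.83 palladium
177.83 palladium × 0.14286 = 25.4047938 natgas
25.4047938 natgas × 1.0782 = 27.39144867516 platinum
27.39144867516 platinum × 3.6561 = 100.145875501252476 cobalt
Net change: 100.145875501252476 − 100 = 0.145875501252476 cobalt

0.14588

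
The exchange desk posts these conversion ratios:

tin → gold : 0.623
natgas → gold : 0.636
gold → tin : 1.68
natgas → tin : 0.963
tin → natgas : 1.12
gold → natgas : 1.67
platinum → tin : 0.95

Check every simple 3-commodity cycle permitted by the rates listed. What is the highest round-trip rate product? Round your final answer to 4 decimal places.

1.1967

tin→natgas→gold→tin: 1.12 × 0.636 × 1.68 = 1.19670
tin→gold→natgas→tin: 0.623 × 1.67 × 0.963 = 1.00191
Maximum is tin→natgas→gold→tin at 1.1967; arbitrage exists.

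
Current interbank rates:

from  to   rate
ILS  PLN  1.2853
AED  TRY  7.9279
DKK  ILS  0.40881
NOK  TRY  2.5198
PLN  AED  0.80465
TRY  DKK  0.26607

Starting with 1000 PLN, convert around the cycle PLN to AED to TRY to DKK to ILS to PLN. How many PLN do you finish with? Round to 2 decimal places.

1000 PLN × 0.80465 = 804.65 AED
804.65 AED × 7.9279 = 6379.184735 TRY
6379.184735 TRY × 0.26607 = 1697.30968244145 DKK
1697.30968244145 DKK × 0.40881 = 693.8771712788891745 ILS
693.8771712788891745 ILS × 1.2853 = 891.84032824475625598485 PLN

891.84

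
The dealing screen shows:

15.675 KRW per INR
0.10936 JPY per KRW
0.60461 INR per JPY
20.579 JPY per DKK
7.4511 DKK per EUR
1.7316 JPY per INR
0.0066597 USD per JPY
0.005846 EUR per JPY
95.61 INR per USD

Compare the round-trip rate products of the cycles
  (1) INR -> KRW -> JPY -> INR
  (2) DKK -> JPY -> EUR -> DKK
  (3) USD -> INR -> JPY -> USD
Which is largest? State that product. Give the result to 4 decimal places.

1.1026

(1) 15.675 × 0.10936 × 0.60461 = 1.03643
(2) 20.579 × 0.005846 × 7.4511 = 0.89640
(3) 95.61 × 1.7316 × 0.0066597 = 1.10257
Highest is cycle (3) at 1.1026 (>1, arbitrage).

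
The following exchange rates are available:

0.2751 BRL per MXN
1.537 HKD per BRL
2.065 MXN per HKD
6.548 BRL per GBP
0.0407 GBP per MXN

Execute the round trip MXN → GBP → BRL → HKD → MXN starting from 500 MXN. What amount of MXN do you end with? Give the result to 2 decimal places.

500 MXN × 0.0407 = 20.35 GBP
20.35 GBP × 6.548 = 133.2518 BRL
133.2518 BRL × 1.537 = 204.8080166 HKD
204.8080166 HKD × 2.065 = 422.928554279 MXN

422.93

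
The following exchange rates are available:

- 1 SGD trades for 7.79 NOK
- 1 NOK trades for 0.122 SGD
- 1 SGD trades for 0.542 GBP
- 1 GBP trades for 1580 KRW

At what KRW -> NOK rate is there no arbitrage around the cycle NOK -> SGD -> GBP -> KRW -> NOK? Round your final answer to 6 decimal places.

0.009572

Known legs of the cycle: 0.122 × 0.542 × 1580 = 104.47592
For no arbitrage the full-cycle product must be 1, so the missing rate is 1 / 104.47592 ≈ 0.00957158.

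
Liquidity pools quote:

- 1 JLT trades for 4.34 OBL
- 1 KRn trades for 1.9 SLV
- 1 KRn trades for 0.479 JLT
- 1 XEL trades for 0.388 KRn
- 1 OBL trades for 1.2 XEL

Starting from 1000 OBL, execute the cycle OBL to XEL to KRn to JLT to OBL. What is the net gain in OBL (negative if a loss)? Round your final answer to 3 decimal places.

1000 OBL × 1.2 = 1200 XEL
1200 XEL × 0.388 = 465.6 KRn
465.6 KRn × 0.479 = 223.0224 JLT
223.0224 JLT × 4.34 = 967.917216 OBL
Net change: 967.917216 − 1000 = -32.082784 OBL

-32.083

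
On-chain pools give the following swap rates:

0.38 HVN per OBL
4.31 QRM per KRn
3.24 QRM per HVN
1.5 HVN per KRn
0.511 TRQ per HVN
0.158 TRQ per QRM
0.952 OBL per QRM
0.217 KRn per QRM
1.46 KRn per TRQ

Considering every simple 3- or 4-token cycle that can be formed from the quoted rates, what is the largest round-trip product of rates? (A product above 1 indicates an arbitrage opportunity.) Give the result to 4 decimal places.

HVN→QRM→OBL→HVN: 3.24 × 0.952 × 0.38 = 1.17210
KRn→HVN→QRM→TRQ→KRn: 1.5 × 3.24 × 0.158 × 1.46 = 1.12110
KRn→HVN→TRQ→KRn: 1.5 × 0.511 × 1.46 = 1.11909
KRn→HVN→QRM→KRn: 1.5 × 3.24 × 0.217 = 1.05462
KRn→QRM→TRQ→KRn: 4.31 × 0.158 × 1.46 = 0.99423
Maximum is HVN→QRM→OBL→HVN at 1.1721; arbitrage exists.

1.1721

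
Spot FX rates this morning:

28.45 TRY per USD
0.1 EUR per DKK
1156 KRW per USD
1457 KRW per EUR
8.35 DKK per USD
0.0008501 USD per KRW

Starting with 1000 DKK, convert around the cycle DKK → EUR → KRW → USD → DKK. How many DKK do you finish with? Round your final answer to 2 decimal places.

1034.23

1000 DKK × 0.1 = 100 EUR
100 EUR × 1457 = 145700 KRW
145700 KRW × 0.0008501 = 123.85957 USD
123.85957 USD × 8.35 = 1034.2274095 DKK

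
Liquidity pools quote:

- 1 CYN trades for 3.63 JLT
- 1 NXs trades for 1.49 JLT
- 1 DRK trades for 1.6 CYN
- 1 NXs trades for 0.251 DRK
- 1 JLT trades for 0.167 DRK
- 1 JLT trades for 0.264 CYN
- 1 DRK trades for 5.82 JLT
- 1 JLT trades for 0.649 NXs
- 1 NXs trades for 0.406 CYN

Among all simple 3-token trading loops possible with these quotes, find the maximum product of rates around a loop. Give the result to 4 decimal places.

0.9699

JLT→DRK→CYN→JLT: 0.167 × 1.6 × 3.63 = 0.96994
JLT→NXs→CYN→JLT: 0.649 × 0.406 × 3.63 = 0.95648
JLT→NXs→DRK→JLT: 0.649 × 0.251 × 5.82 = 0.94807
Maximum is JLT→DRK→CYN→JLT at 0.9699; no arbitrage — every cycle loses value.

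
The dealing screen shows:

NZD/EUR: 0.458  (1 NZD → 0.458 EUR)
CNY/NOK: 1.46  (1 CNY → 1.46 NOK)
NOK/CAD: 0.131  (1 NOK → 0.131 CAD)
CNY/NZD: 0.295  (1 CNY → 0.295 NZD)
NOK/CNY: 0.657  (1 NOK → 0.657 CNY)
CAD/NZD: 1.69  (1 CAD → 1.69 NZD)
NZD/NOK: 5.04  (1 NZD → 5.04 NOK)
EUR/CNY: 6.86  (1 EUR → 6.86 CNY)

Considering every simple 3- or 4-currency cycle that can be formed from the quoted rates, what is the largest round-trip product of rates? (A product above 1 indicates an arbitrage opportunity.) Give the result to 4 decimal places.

1.1158

CAD→NZD→NOK→CAD: 1.69 × 5.04 × 0.131 = 1.11581
CNY→NZD→NOK→CNY: 0.295 × 5.04 × 0.657 = 0.97683
EUR→CNY→NZD→EUR: 6.86 × 0.295 × 0.458 = 0.92685
Maximum is CAD→NZD→NOK→CAD at 1.1158; arbitrage exists.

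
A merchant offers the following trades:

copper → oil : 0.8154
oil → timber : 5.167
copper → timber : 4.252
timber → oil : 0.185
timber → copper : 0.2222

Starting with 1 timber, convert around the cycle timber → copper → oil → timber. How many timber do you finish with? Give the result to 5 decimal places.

1 timber × 0.2222 = 0.2222 copper
0.2222 copper × 0.8154 = 0.18118188 oil
0.18118188 oil × 5.167 = 0.93616677396 timber

0.93617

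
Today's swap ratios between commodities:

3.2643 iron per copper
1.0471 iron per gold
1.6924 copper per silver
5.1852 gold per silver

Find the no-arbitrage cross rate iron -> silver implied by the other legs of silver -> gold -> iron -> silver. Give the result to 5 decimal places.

Known legs of the cycle: 5.1852 × 1.0471 = 5.42942292
For no arbitrage the full-cycle product must be 1, so the missing rate is 1 / 5.42942292 ≈ 0.1841816.

0.18418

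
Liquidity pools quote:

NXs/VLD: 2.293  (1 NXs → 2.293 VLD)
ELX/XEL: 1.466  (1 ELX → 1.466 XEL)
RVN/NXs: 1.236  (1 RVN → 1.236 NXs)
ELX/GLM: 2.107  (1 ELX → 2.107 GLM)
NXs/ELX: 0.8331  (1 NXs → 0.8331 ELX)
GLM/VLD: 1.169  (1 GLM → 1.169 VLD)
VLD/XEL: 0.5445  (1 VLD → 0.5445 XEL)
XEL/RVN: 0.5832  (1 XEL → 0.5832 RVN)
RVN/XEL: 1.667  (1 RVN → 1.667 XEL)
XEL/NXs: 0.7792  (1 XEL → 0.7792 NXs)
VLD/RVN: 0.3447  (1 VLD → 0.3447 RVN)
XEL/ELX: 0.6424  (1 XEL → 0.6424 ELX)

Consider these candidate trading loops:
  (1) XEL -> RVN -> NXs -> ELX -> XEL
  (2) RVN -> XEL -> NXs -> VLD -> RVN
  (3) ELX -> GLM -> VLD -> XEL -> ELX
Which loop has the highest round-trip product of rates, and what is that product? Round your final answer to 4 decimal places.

1.0267

(1) 0.5832 × 1.236 × 0.8331 × 1.466 = 0.88037
(2) 1.667 × 0.7792 × 2.293 × 0.3447 = 1.02667
(3) 2.107 × 1.169 × 0.5445 × 0.6424 = 0.86155
Highest is cycle (2) at 1.0267 (>1, arbitrage).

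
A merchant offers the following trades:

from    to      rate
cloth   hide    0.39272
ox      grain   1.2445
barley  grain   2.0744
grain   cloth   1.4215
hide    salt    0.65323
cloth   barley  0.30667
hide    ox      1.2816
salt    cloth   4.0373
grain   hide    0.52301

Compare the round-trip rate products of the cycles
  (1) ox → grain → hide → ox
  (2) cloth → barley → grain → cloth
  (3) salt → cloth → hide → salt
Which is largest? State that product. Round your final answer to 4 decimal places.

(1) 1.2445 × 0.52301 × 1.2816 = 0.83418
(2) 0.30667 × 2.0744 × 1.4215 = 0.90430
(3) 4.0373 × 0.39272 × 0.65323 = 1.03571
Highest is cycle (3) at 1.0357 (>1, arbitrage).

1.0357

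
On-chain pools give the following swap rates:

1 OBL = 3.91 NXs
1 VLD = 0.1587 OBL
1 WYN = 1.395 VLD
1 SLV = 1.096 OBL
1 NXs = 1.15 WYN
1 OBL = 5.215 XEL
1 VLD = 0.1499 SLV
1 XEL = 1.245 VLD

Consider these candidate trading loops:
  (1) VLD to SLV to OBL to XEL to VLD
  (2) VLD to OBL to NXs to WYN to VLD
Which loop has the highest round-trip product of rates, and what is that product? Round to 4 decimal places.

1.0667

(1) 0.1499 × 1.096 × 5.215 × 1.245 = 1.06668
(2) 0.1587 × 3.91 × 1.15 × 1.395 = 0.99546
Highest is cycle (1) at 1.0667 (>1, arbitrage).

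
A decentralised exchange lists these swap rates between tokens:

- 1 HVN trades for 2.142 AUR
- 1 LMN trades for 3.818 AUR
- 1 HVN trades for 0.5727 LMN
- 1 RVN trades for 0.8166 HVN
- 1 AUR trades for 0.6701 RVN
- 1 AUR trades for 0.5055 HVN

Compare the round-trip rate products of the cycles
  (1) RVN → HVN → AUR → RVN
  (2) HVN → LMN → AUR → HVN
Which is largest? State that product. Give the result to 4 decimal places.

(1) 0.8166 × 2.142 × 0.6701 = 1.17211
(2) 0.5727 × 3.818 × 0.5055 = 1.10531
Highest is cycle (1) at 1.1721 (>1, arbitrage).

1.1721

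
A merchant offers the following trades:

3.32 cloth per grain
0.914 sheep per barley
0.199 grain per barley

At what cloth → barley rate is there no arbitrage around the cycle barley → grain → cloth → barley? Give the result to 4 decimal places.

1.5136

Known legs of the cycle: 0.199 × 3.32 = 0.66068
For no arbitrage the full-cycle product must be 1, so the missing rate is 1 / 0.66068 ≈ 1.513592.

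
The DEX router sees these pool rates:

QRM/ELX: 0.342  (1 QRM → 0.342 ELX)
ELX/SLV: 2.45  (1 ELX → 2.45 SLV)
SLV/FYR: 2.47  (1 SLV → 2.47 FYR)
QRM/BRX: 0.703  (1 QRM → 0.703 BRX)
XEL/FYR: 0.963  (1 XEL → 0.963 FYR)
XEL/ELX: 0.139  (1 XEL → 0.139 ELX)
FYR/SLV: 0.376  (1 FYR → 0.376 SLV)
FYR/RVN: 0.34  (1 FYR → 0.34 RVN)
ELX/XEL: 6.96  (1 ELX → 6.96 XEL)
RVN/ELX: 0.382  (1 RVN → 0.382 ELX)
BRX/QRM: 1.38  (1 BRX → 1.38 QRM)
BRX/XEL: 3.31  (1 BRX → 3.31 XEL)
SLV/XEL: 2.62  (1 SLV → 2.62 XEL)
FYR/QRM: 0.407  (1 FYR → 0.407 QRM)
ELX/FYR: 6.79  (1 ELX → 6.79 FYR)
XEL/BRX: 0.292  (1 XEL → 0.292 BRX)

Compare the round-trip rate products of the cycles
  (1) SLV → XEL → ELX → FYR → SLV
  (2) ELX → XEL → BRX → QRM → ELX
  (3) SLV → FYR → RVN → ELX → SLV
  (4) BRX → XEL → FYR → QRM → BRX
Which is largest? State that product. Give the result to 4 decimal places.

0.9592

(1) 2.62 × 0.139 × 6.79 × 0.376 = 0.92977
(2) 6.96 × 0.292 × 1.38 × 0.342 = 0.95917
(3) 2.47 × 0.34 × 0.382 × 2.45 = 0.78597
(4) 3.31 × 0.963 × 0.407 × 0.703 = 0.91202
Highest is cycle (2) at 0.9592 (≤1, no arbitrage).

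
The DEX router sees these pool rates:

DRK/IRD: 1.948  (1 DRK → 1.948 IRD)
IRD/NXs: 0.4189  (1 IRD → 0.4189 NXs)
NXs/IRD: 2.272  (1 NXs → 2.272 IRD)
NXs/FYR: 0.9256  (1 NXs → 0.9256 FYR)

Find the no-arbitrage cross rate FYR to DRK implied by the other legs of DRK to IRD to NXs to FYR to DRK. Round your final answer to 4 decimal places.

Known legs of the cycle: 1.948 × 0.4189 × 0.9256 = 0.75530552032
For no arbitrage the full-cycle product must be 1, so the missing rate is 1 / 0.75530552032 ≈ 1.323968.

1.3240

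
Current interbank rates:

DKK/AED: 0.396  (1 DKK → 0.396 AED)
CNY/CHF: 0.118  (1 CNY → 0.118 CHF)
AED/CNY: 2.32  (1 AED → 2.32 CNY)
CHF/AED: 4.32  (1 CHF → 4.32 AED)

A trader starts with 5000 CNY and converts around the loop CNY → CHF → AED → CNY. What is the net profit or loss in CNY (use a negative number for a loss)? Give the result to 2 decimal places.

913.22

5000 CNY × 0.118 = 590 CHF
590 CHF × 4.32 = 2548.8 AED
2548.8 AED × 2.32 = 5913.216 CNY
Net change: 5913.216 − 5000 = 913.216 CNY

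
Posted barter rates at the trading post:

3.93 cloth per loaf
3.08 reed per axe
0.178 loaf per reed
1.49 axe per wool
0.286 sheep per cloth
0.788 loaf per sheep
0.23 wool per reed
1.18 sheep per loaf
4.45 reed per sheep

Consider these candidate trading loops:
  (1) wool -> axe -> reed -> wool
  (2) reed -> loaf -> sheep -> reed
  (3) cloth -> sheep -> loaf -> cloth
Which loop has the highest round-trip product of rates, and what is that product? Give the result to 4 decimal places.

1.0555

(1) 1.49 × 3.08 × 0.23 = 1.05552
(2) 0.178 × 1.18 × 4.45 = 0.93468
(3) 0.286 × 0.788 × 3.93 = 0.88570
Highest is cycle (1) at 1.0555 (>1, arbitrage).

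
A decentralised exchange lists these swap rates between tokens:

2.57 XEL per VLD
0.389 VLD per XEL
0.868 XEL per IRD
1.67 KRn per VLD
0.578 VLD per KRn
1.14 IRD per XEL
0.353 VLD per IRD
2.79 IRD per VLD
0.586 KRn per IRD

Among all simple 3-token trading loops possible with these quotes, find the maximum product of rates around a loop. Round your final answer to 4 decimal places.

XEL→IRD→VLD→XEL: 1.14 × 0.353 × 2.57 = 1.03422
KRn→VLD→IRD→KRn: 0.578 × 2.79 × 0.586 = 0.94500
XEL→VLD→IRD→XEL: 0.389 × 2.79 × 0.868 = 0.94205
Maximum is XEL→IRD→VLD→XEL at 1.0342; arbitrage exists.

1.0342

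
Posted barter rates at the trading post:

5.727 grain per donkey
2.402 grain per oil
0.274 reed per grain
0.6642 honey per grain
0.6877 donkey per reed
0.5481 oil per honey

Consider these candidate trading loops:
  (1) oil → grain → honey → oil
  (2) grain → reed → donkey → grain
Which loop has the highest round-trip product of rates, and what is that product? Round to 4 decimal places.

(1) 2.402 × 0.6642 × 0.5481 = 0.87444
(2) 0.274 × 0.6877 × 5.727 = 1.07914
Highest is cycle (2) at 1.0791 (>1, arbitrage).

1.0791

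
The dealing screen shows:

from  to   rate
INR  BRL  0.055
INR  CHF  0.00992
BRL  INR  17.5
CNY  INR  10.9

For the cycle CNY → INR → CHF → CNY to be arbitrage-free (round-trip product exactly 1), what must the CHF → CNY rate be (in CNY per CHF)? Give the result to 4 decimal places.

Known legs of the cycle: 10.9 × 0.00992 = 0.108128
For no arbitrage the full-cycle product must be 1, so the missing rate is 1 / 0.108128 ≈ 9.248298.

9.2483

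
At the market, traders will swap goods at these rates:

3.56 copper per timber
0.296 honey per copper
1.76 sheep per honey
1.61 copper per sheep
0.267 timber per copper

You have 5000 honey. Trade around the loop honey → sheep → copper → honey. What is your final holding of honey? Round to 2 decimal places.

5000 honey × 1.76 = 8800 sheep
8800 sheep × 1.61 = 14168 copper
14168 copper × 0.296 = 4193.728 honey

4193.73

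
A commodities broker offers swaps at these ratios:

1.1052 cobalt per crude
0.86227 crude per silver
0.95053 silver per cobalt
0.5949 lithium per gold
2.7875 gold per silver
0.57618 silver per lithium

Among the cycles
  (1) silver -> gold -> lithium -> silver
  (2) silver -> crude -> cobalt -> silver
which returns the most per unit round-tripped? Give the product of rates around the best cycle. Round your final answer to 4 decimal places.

0.9555

(1) 2.7875 × 0.5949 × 0.57618 = 0.95547
(2) 0.86227 × 1.1052 × 0.95053 = 0.90584
Highest is cycle (1) at 0.9555 (≤1, no arbitrage).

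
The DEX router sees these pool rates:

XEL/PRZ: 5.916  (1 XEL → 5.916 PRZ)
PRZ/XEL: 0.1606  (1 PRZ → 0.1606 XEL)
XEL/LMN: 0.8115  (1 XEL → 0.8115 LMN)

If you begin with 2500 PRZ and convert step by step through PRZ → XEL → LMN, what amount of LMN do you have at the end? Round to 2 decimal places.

2500 PRZ × 0.1606 = 401.5 XEL
401.5 XEL × 0.8115 = 325.81725 LMN

325.82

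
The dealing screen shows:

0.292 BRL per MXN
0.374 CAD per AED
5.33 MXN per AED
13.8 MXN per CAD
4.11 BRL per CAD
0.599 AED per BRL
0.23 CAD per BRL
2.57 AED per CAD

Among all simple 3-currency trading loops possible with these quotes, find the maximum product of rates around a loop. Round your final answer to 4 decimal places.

MXN→BRL→AED→MXN: 0.292 × 0.599 × 5.33 = 0.93226
CAD→MXN→BRL→CAD: 13.8 × 0.292 × 0.23 = 0.92681
CAD→BRL→AED→CAD: 4.11 × 0.599 × 0.374 = 0.92075
Maximum is MXN→BRL→AED→MXN at 0.9323; no arbitrage — every cycle loses value.

0.9323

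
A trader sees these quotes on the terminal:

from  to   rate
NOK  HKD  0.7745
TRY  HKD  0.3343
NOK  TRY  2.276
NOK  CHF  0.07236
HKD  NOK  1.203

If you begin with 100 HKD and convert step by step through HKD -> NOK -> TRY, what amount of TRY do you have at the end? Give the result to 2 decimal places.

273.80

100 HKD × 1.203 = 120.3 NOK
120.3 NOK × 2.276 = 273.8028 TRY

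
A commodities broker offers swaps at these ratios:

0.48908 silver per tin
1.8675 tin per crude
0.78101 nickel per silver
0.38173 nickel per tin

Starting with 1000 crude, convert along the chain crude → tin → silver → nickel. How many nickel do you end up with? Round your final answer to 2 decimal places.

713.34

1000 crude × 1.8675 = 1867.5 tin
1867.5 tin × 0.48908 = 913.3569 silver
913.3569 silver × 0.78101 = 713.340872469 nickel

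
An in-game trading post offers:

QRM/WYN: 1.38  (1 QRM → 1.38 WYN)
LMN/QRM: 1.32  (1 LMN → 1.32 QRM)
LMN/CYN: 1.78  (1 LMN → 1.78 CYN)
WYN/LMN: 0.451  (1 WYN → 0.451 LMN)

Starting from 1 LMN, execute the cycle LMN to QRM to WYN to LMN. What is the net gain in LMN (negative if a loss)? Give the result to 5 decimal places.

-0.17846

1 LMN × 1.32 = 1.32 QRM
1.32 QRM × 1.38 = 1.8216 WYN
1.8216 WYN × 0.451 = 0.8215416 LMN
Net change: 0.8215416 − 1 = -0.1784584 LMN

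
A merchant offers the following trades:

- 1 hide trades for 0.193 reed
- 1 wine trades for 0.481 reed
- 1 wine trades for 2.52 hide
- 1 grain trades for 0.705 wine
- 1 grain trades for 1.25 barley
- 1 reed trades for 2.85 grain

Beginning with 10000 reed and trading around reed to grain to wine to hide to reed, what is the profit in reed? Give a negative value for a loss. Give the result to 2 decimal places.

10000 reed × 2.85 = 28500 grain
28500 grain × 0.705 = 20092.5 wine
20092.5 wine × 2.52 = 50633.1 hide
50633.1 hide × 0.193 = 9772.1883 reed
Net change: 9772.1883 − 10000 = -227.8117 reed

-227.81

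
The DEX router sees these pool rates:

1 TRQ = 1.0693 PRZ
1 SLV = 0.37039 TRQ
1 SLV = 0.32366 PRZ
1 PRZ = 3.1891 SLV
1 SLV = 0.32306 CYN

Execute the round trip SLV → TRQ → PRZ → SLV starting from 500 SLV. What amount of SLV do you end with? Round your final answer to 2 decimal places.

500 SLV × 0.37039 = 185.195 TRQ
185.195 TRQ × 1.0693 = 198.0290135 PRZ
198.0290135 PRZ × 3.1891 = 631.53432695285 SLV

631.53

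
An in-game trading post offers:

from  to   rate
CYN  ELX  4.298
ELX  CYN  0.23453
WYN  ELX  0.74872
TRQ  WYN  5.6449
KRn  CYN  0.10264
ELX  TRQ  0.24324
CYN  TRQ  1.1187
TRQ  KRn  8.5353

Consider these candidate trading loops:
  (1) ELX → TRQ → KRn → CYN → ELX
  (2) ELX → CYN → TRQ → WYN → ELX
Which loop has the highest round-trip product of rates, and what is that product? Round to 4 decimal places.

1.1089

(1) 0.24324 × 8.5353 × 0.10264 × 4.298 = 0.91588
(2) 0.23453 × 1.1187 × 5.6449 × 0.74872 = 1.10889
Highest is cycle (2) at 1.1089 (>1, arbitrage).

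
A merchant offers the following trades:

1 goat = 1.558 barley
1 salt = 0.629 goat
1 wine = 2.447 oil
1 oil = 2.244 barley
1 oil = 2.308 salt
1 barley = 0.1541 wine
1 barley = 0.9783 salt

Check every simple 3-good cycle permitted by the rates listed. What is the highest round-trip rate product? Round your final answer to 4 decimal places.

0.9587

barley→salt→goat→barley: 0.9783 × 0.629 × 1.558 = 0.95872
oil→barley→wine→oil: 2.244 × 0.1541 × 2.447 = 0.84617
Maximum is barley→salt→goat→barley at 0.9587; no arbitrage — every cycle loses value.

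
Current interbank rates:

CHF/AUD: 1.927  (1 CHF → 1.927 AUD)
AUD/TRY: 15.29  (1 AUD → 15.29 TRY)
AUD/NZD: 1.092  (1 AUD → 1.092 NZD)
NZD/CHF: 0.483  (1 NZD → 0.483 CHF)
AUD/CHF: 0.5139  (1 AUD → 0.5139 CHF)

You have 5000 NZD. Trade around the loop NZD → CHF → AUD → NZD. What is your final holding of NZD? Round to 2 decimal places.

5081.85

5000 NZD × 0.483 = 2415 CHF
2415 CHF × 1.927 = 4653.705 AUD
4653.705 AUD × 1.092 = 5081.84586 NZD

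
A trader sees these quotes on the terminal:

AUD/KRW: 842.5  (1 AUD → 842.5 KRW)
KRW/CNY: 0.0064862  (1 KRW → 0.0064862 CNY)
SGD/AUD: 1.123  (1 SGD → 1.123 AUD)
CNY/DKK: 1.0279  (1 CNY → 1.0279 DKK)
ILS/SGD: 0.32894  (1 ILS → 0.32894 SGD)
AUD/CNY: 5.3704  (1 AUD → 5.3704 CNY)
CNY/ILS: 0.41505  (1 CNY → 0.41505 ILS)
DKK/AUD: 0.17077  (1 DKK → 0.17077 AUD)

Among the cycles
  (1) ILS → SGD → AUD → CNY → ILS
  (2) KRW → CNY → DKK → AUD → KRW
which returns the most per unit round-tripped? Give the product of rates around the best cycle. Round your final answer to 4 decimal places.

0.9592

(1) 0.32894 × 1.123 × 5.3704 × 0.41505 = 0.82339
(2) 0.0064862 × 1.0279 × 0.17077 × 842.5 = 0.95923
Highest is cycle (2) at 0.9592 (≤1, no arbitrage).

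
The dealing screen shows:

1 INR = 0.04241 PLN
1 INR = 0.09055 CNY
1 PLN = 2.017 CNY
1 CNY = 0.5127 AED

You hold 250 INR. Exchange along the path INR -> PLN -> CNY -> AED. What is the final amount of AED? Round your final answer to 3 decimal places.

250 INR × 0.04241 = 10.6025 PLN
10.6025 PLN × 2.017 = 21.3852425 CNY
21.3852425 CNY × 0.5127 = 10.96421382975 AED

10.964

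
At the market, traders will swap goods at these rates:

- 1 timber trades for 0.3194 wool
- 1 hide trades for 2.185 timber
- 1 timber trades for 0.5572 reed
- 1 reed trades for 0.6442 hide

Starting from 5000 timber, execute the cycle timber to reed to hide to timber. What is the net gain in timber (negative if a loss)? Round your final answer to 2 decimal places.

5000 timber × 0.5572 = 2786 reed
2786 reed × 0.6442 = 1794.7412 hide
1794.7412 hide × 2.185 = 3921.509522 timber
Net change: 3921.509522 − 5000 = -1078.490478 timber

-1078.49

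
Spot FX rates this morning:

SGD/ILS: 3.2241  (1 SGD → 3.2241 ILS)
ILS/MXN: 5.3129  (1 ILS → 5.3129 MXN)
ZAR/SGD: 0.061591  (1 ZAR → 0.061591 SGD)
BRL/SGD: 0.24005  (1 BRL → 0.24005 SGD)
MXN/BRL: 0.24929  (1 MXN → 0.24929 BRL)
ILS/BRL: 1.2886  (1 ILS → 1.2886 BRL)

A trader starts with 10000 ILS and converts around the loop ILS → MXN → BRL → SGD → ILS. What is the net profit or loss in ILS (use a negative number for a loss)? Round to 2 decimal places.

10000 ILS × 5.3129 = 53129 MXN
53129 MXN × 0.24929 = 13244.52841 BRL
13244.52841 BRL × 0.24005 = 3179.3490448205 SGD
3179.3490448205 SGD × 3.2241 = 10250.53925540577405 ILS
Net change: 10250.53925540577405 − 10000 = 250.53925540577405 ILS

250.54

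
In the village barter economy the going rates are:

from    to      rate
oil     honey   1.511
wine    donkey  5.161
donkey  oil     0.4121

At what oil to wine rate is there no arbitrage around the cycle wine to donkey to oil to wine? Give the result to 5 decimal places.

0.47018

Known legs of the cycle: 5.161 × 0.4121 = 2.1268481
For no arbitrage the full-cycle product must be 1, so the missing rate is 1 / 2.1268481 ≈ 0.4701793.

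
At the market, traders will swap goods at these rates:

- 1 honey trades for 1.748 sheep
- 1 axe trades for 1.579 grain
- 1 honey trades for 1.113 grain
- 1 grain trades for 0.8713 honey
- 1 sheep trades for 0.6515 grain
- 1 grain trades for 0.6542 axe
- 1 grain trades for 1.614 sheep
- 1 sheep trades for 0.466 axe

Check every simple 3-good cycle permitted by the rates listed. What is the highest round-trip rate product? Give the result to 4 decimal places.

1.1876

grain→sheep→axe→grain: 1.614 × 0.466 × 1.579 = 1.18760
grain→honey→sheep→grain: 0.8713 × 1.748 × 0.6515 = 0.99226
Maximum is grain→sheep→axe→grain at 1.1876; arbitrage exists.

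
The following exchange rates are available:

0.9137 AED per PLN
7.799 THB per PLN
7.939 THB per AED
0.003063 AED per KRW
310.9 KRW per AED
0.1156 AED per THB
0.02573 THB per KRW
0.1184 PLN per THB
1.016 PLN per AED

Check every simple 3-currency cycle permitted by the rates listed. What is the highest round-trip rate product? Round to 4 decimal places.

0.9247

KRW→THB→AED→KRW: 0.02573 × 0.1156 × 310.9 = 0.92474
PLN→THB→AED→PLN: 7.799 × 0.1156 × 1.016 = 0.91599
PLN→AED→THB→PLN: 0.9137 × 7.939 × 0.1184 = 0.85886
Maximum is KRW→THB→AED→KRW at 0.9247; no arbitrage — every cycle loses value.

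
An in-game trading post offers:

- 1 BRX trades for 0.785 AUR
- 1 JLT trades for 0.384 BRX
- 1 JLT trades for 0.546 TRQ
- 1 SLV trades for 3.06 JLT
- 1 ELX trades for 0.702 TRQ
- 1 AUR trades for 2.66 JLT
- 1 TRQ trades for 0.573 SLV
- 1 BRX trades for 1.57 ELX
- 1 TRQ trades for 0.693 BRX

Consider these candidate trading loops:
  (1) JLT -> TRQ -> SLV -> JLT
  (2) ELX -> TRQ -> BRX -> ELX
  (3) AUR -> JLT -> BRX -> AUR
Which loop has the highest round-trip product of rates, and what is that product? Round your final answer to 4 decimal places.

0.9573

(1) 0.546 × 0.573 × 3.06 = 0.95735
(2) 0.702 × 0.693 × 1.57 = 0.76378
(3) 2.66 × 0.384 × 0.785 = 0.80183
Highest is cycle (1) at 0.9573 (≤1, no arbitrage).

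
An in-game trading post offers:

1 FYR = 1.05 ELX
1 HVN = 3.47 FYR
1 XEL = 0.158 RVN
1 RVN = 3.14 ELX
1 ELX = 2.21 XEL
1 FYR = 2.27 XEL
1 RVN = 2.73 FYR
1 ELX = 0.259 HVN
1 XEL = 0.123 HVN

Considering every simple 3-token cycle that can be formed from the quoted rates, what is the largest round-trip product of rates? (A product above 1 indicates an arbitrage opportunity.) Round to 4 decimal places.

1.0964

ELX→XEL→RVN→ELX: 2.21 × 0.158 × 3.14 = 1.09643
XEL→RVN→FYR→XEL: 0.158 × 2.73 × 2.27 = 0.97914
XEL→HVN→FYR→XEL: 0.123 × 3.47 × 2.27 = 0.96886
ELX→HVN→FYR→ELX: 0.259 × 3.47 × 1.05 = 0.94367
Maximum is ELX→XEL→RVN→ELX at 1.0964; arbitrage exists.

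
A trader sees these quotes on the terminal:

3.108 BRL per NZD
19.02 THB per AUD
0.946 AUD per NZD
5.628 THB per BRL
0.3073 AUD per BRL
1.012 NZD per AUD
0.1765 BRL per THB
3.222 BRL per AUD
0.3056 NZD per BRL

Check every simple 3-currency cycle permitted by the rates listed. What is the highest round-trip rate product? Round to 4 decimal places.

THB→BRL→AUD→THB: 0.1765 × 0.3073 × 19.02 = 1.03162
NZD→BRL→AUD→NZD: 3.108 × 0.3073 × 1.012 = 0.96655
NZD→AUD→BRL→NZD: 0.946 × 3.222 × 0.3056 = 0.93147
Maximum is THB→BRL→AUD→THB at 1.0316; arbitrage exists.

1.0316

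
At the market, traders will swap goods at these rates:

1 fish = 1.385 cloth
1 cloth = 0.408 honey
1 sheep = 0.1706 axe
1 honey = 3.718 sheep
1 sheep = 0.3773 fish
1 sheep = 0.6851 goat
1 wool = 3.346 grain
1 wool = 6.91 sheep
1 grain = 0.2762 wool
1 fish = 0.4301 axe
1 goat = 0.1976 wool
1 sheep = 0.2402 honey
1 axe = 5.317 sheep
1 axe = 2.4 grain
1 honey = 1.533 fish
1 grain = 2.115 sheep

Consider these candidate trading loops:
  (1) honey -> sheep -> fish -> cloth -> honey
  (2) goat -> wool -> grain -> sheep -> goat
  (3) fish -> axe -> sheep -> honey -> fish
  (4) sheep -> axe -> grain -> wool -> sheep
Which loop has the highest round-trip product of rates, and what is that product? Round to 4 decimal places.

0.9580

(1) 3.718 × 0.3773 × 1.385 × 0.408 = 0.79270
(2) 0.1976 × 3.346 × 2.115 × 0.6851 = 0.95803
(3) 0.4301 × 5.317 × 0.2402 × 1.533 = 0.84208
(4) 0.1706 × 2.4 × 0.2762 × 6.91 = 0.78143
Highest is cycle (2) at 0.9580 (≤1, no arbitrage).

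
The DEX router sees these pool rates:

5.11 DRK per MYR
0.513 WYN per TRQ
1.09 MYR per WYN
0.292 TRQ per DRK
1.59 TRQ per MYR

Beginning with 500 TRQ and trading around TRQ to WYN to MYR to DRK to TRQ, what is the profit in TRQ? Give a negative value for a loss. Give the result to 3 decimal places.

500 TRQ × 0.513 = 256.5 WYN
256.5 WYN × 1.09 = 279.585 MYR
279.585 MYR × 5.11 = 1428.67935 DRK
1428.67935 DRK × 0.292 = 417.1743702 TRQ
Net change: 417.1743702 − 500 = -82.8256298 TRQ

-82.826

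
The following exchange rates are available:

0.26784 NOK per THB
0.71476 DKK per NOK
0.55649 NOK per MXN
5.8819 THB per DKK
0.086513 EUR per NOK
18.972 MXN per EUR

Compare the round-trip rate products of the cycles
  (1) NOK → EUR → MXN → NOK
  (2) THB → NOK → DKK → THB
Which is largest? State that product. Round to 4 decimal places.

(1) 0.086513 × 18.972 × 0.55649 = 0.91338
(2) 0.26784 × 0.71476 × 5.8819 = 1.12604
Highest is cycle (2) at 1.1260 (>1, arbitrage).

1.1260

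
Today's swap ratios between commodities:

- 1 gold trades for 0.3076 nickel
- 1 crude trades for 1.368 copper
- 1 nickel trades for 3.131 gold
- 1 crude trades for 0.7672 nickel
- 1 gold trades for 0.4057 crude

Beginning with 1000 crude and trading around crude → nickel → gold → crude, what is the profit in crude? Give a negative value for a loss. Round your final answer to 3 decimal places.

1000 crude × 0.7672 = 767.2 nickel
767.2 nickel × 3.131 = 2402.1032 gold
2402.1032 gold × 0.4057 = 974.53326824 crude
Net change: 974.53326824 − 1000 = -25.46673176 crude

-25.467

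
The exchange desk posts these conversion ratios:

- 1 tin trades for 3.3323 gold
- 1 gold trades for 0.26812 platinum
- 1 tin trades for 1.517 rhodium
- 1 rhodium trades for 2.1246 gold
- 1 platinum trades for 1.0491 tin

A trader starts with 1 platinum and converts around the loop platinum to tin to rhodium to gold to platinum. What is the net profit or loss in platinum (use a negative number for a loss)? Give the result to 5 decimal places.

1 platinum × 1.0491 = 1.0491 tin
1.0491 tin × 1.517 = 1.5914847 rhodium
1.5914847 rhodium × 2.1246 = 3.38126839362 gold
3.38126839362 gold × 0.26812 = 0.9065856816973944 platinum
Net change: 0.9065856816973944 − 1 = -0.0934143183026056 platinum

-0.09341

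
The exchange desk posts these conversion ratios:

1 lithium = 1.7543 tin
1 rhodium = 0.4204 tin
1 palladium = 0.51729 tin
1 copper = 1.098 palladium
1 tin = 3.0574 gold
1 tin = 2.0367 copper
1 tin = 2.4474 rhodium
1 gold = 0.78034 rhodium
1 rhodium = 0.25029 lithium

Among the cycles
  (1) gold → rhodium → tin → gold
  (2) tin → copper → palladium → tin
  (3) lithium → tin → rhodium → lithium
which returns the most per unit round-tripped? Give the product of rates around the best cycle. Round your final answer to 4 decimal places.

(1) 0.78034 × 0.4204 × 3.0574 = 1.00300
(2) 2.0367 × 1.098 × 0.51729 = 1.15681
(3) 1.7543 × 2.4474 × 0.25029 = 1.07461
Highest is cycle (2) at 1.1568 (>1, arbitrage).

1.1568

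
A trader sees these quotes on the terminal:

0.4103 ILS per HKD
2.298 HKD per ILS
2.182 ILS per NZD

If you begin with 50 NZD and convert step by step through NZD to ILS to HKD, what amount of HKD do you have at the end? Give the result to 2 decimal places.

250.71

50 NZD × 2.182 = 109.1 ILS
109.1 ILS × 2.298 = 250.7118 HKD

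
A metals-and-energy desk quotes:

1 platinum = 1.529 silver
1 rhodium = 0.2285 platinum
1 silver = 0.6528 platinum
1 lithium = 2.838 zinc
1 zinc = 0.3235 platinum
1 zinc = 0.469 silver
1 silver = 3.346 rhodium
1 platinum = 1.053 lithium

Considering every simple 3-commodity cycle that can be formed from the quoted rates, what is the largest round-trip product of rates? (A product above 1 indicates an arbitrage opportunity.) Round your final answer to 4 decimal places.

rhodium→platinum→silver→rhodium: 0.2285 × 1.529 × 3.346 = 1.16901
zinc→platinum→lithium→zinc: 0.3235 × 1.053 × 2.838 = 0.96675
Maximum is rhodium→platinum→silver→rhodium at 1.1690; arbitrage exists.

1.1690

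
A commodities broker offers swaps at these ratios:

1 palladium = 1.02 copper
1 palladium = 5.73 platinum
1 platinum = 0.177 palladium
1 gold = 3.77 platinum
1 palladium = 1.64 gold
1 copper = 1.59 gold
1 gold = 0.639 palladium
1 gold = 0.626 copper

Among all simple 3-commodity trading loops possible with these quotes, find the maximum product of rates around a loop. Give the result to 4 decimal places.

gold→platinum→palladium→gold: 3.77 × 0.177 × 1.64 = 1.09436
copper→gold→palladium→copper: 1.59 × 0.639 × 1.02 = 1.03633
Maximum is gold→platinum→palladium→gold at 1.0944; arbitrage exists.

1.0944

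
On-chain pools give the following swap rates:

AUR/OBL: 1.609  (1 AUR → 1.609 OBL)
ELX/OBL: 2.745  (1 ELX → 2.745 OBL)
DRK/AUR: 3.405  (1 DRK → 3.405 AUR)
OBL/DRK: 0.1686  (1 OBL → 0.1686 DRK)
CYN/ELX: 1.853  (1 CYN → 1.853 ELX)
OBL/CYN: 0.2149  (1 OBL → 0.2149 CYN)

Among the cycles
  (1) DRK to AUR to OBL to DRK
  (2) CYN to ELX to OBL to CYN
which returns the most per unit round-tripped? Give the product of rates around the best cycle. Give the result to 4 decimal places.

1.0931

(1) 3.405 × 1.609 × 0.1686 = 0.92370
(2) 1.853 × 2.745 × 0.2149 = 1.09309
Highest is cycle (2) at 1.0931 (>1, arbitrage).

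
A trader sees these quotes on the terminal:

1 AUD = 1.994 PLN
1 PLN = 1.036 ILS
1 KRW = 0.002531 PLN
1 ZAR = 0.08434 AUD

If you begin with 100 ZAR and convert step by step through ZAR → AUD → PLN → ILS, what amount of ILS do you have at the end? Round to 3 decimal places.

17.423

100 ZAR × 0.08434 = 8.434 AUD
8.434 AUD × 1.994 = 16.817396 PLN
16.817396 PLN × 1.036 = 17.422822256 ILS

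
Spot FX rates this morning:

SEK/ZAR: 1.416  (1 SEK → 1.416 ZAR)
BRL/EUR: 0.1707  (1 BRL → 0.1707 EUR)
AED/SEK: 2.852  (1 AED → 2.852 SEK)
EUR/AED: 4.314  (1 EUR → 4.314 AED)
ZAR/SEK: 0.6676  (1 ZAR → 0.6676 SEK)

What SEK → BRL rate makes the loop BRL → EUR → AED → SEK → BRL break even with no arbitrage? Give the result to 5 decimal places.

Known legs of the cycle: 0.1707 × 4.314 × 2.852 = 2.1002122296
For no arbitrage the full-cycle product must be 1, so the missing rate is 1 / 2.1002122296 ≈ 0.4761424.

0.47614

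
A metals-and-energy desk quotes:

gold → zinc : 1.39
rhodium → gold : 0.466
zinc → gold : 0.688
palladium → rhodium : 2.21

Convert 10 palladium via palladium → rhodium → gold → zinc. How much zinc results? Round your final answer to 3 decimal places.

14.315

10 palladium × 2.21 = 22.1 rhodium
22.1 rhodium × 0.466 = 10.2986 gold
10.2986 gold × 1.39 = 14.315054 zinc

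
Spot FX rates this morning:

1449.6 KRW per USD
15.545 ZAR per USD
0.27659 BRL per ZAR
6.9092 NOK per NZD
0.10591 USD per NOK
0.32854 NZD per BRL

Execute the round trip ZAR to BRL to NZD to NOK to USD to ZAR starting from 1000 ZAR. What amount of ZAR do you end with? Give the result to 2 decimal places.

1033.67

1000 ZAR × 0.27659 = 276.59 BRL
276.59 BRL × 0.32854 = 90.8708786 NZD
90.8708786 NZD × 6.9092 = 627.84507442312 NOK
627.84507442312 NOK × 0.10591 = 66.4950718321526392 USD
66.4950718321526392 USD × 15.545 = 1033.665891630812776364 ZAR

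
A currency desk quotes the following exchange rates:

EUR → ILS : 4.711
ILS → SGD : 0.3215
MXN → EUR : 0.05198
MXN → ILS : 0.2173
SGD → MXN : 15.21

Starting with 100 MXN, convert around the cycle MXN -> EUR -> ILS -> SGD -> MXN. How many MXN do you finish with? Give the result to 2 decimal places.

100 MXN × 0.05198 = 5.198 EUR
5.198 EUR × 4.711 = 24.487778 ILS
24.487778 ILS × 0.3215 = 7.872820627 SGD
7.872820627 SGD × 15.21 = 119.74560173667 MXN

119.75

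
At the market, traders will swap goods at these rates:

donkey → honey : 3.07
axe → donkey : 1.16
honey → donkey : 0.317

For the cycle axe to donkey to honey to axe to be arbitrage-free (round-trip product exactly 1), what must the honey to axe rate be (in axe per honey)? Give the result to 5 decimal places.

Known legs of the cycle: 1.16 × 3.07 = 3.5612
For no arbitrage the full-cycle product must be 1, so the missing rate is 1 / 3.5612 ≈ 0.2808042.

0.28080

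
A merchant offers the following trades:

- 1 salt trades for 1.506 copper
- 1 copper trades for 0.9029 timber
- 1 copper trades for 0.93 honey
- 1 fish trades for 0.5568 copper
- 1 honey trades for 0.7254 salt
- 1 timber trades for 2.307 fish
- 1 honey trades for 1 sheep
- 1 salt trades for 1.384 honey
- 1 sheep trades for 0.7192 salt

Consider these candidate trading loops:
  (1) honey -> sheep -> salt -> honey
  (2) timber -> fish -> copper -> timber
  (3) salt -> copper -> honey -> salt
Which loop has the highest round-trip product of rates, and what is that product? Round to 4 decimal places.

1.1598

(1) 1 × 0.7192 × 1.384 = 0.99537
(2) 2.307 × 0.5568 × 0.9029 = 1.15981
(3) 1.506 × 0.93 × 0.7254 = 1.01598
Highest is cycle (2) at 1.1598 (>1, arbitrage).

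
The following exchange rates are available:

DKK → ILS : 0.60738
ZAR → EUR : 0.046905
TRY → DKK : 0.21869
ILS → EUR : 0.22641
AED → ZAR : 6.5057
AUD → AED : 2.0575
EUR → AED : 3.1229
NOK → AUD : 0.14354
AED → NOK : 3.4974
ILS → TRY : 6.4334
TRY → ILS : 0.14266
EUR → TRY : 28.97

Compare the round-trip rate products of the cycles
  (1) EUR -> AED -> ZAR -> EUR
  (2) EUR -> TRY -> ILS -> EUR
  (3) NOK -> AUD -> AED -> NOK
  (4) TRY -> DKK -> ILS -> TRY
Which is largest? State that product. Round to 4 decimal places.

(1) 3.1229 × 6.5057 × 0.046905 = 0.95295
(2) 28.97 × 0.14266 × 0.22641 = 0.93572
(3) 0.14354 × 2.0575 × 3.4974 = 1.03290
(4) 0.21869 × 0.60738 × 6.4334 = 0.85454
Highest is cycle (3) at 1.0329 (>1, arbitrage).

1.0329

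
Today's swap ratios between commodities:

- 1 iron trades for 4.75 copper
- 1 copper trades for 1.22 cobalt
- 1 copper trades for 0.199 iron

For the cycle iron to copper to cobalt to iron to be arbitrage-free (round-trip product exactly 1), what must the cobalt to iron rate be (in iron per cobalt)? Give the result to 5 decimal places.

0.17256

Known legs of the cycle: 4.75 × 1.22 = 5.795
For no arbitrage the full-cycle product must be 1, so the missing rate is 1 / 5.795 ≈ 0.1725626.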